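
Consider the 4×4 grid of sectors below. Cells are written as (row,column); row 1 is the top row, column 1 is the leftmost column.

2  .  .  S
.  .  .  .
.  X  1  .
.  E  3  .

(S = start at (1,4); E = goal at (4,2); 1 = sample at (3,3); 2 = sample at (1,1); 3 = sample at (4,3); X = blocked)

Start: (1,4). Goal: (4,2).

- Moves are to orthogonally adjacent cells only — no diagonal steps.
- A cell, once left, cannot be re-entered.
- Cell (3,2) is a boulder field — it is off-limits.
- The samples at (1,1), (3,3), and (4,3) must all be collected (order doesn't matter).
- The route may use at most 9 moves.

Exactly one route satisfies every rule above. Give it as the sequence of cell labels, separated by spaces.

The budget equals the shortest possible length, so every move has to be on a shortest route through the required cells.
Route from (1,4): 3× left (reaching (1,1)), down to (2,1), 2× right (reaching (2,3)), 2× down (reaching (4,3)), left to (4,2) — 9 moves in all.
Check: all required cells visited; 9 ≤ 9 moves.

(1,4) (1,3) (1,2) (1,1) (2,1) (2,2) (2,3) (3,3) (4,3) (4,2)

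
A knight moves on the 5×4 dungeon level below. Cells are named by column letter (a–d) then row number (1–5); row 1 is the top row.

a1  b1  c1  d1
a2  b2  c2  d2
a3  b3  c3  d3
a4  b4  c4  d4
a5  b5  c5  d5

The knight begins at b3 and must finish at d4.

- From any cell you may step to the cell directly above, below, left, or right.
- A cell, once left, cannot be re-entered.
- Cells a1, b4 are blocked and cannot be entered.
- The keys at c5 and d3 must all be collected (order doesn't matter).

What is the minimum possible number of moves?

9

Any route passes through c5 and d3 in some order between b3 and d4. Summing Manhattan distances along each leg and taking the cheapest ordering (b3 → c5 → d3 → d4) gives a lower bound of 3 + 3 + 1 = 7 moves.
The shortest route satisfying every rule uses 9 moves: b3 → b2 → c2 → d2 → d3 → c3 → c4 → c5 → d5 → d4.
The no-revisit rule (legs can't share cells) pushes the minimum above the 7-move bound; an exhaustive check rules out every length from 7 to 8, leaving 9 as the minimum.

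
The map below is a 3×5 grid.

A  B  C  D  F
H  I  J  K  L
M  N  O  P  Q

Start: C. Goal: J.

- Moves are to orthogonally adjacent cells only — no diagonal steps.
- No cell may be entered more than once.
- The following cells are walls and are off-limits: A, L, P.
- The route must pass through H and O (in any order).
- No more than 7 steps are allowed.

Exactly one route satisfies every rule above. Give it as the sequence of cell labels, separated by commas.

The budget equals the shortest possible length, so every move has to be on a shortest route through the required cells.
Route from C: left to B, down to I, left to H, down to M, 2× right (reaching O), up to J — 7 moves in all.
Check: all required cells visited; 7 ≤ 7 moves.

C, B, I, H, M, N, O, J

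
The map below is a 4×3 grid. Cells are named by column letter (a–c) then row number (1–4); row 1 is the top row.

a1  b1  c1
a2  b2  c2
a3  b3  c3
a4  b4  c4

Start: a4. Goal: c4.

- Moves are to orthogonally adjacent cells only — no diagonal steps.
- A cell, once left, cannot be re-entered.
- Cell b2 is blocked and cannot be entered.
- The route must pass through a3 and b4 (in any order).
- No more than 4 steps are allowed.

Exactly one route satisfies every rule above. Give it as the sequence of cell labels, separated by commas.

a4, a3, b3, b4, c4

The budget equals the shortest possible length, so every move has to be on a shortest route through the required cells.
Route from a4: up to a3, right to b3, down to b4, right to c4 — 4 moves in all.
Check: all required cells visited; 4 ≤ 4 moves.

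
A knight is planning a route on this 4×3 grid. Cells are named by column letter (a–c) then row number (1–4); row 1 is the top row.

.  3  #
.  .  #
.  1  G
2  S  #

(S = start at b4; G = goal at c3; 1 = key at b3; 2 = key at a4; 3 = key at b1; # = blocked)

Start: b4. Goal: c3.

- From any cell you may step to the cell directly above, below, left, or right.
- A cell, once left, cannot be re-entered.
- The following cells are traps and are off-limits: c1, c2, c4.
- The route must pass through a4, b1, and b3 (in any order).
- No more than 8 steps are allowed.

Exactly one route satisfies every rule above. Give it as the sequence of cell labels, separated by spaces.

Any route must reach a4, b1, and b3 and still end at c3 within 8 moves, so the order of the required stops is forced.
Route from b4: left 1 to a4, up 3 to a1, right 1 to b1, down 2 to b3, right 1 to c3 — 8 moves in all.
Check: all required cells visited; 8 ≤ 8 moves.

b4 a4 a3 a2 a1 b1 b2 b3 c3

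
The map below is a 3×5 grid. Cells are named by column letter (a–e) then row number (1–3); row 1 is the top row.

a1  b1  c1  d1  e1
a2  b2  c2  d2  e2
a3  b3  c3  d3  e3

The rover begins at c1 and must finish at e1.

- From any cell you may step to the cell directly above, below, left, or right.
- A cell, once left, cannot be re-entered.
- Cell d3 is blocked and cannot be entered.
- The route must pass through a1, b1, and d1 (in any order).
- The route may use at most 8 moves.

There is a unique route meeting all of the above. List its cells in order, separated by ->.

The budget equals the shortest possible length, so every move has to be on a shortest route through the required cells.
Route from c1: 2× left (reaching a1), down to a2, 3× right (reaching d2), up to d1, right to e1 — 8 moves in all.
Check: all required cells visited; 8 ≤ 8 moves.

c1 -> b1 -> a1 -> a2 -> b2 -> c2 -> d2 -> d1 -> e1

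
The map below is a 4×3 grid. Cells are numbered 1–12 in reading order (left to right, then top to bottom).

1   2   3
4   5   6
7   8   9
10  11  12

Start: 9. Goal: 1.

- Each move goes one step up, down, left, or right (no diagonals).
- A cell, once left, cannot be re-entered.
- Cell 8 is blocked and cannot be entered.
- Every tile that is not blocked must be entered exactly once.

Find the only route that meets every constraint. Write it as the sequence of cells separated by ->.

Need to visit all 11 open cells exactly once, starting at 9 and ending at 1.
Cell 12 has only two open neighbours (9 and 11), so the path must pass straight through it: one of those is the cell it's entered from and the other is where it exits.
Route from 9: down to 12, 2× left (reaching 10), 2× up (reaching 4), 2× right (reaching 6), up to 3, 2× left (reaching 1) — 10 moves in all.
Check: all 11 open cells covered.

9 -> 12 -> 11 -> 10 -> 7 -> 4 -> 5 -> 6 -> 3 -> 2 -> 1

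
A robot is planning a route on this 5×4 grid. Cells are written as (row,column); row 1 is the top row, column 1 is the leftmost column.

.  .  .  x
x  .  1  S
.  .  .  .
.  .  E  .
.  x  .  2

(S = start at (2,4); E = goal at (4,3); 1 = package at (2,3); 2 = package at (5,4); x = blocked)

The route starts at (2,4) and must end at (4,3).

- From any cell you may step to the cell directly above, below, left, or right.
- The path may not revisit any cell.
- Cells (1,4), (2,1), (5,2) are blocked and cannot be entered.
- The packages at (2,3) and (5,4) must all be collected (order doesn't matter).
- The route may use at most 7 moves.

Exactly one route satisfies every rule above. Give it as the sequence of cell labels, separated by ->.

Any route must reach (2,3) and (5,4) and still end at (4,3) within 7 moves, so the order of the required stops is forced.
Route from (2,4): left 1 to (2,3), down 1 to (3,3), right 1 to (3,4), down 2 to (5,4), left 1 to (5,3), up 1 to (4,3) — 7 moves in all.
Check: all required cells visited; 7 ≤ 7 moves.

(2,4) -> (2,3) -> (3,3) -> (3,4) -> (4,4) -> (5,4) -> (5,3) -> (4,3)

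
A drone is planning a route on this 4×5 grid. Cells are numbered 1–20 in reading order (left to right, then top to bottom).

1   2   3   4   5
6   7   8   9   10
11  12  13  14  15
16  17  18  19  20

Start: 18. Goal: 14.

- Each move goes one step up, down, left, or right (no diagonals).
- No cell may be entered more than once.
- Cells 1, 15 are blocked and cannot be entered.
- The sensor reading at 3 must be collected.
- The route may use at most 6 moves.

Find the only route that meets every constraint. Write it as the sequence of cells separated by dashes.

18 - 13 - 8 - 3 - 4 - 9 - 14

The budget equals the shortest possible length, so every move has to be on a shortest route through the required cells.
Route from 18: up 3 to 3, right 1 to 4, down 2 to 14 — 6 moves in all.
Check: all required cells visited; 6 ≤ 6 moves.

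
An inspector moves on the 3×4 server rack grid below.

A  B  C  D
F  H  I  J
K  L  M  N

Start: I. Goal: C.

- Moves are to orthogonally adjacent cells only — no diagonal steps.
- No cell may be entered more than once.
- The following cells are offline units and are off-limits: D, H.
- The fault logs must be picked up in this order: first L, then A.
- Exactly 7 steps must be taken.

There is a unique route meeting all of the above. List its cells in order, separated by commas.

The waypoints must appear in the order L, A, with no cell reused.
Route from I: down to M, 2× left (reaching K), 2× up (reaching A), 2× right (reaching C) — 7 moves in all.
Check: order respected (L at step 2, A at step 5); 7 moves as required.

I, M, L, K, F, A, B, C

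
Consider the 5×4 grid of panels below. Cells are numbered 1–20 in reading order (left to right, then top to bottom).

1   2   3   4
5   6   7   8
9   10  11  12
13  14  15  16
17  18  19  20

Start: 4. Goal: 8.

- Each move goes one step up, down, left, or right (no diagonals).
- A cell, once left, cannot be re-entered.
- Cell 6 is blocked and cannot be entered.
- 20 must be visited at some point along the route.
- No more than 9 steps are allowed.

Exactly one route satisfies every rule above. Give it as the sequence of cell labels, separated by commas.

Any route must reach 20 and still end at 8 within 9 moves, so the order of the required stops is forced.
Route from 4: left 1 to 3, down 4 to 19, right 1 to 20, up 3 to 8 — 9 moves in all.
Check: all required cells visited; 9 ≤ 9 moves.

4, 3, 7, 11, 15, 19, 20, 16, 12, 8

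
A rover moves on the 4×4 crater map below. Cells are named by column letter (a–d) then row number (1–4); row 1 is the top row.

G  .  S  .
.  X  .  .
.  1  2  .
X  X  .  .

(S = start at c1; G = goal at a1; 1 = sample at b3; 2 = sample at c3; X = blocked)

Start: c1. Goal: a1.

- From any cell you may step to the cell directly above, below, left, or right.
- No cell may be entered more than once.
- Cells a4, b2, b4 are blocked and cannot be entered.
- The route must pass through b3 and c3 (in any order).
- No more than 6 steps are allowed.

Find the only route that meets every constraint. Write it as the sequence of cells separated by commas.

The 6-move cap with required stops at b3, c3 leaves no slack for detours.
Route from c1: 2× down (reaching c3), 2× left (reaching a3), 2× up (reaching a1) — 6 moves in all.
Check: all required cells visited; 6 ≤ 6 moves.

c1, c2, c3, b3, a3, a2, a1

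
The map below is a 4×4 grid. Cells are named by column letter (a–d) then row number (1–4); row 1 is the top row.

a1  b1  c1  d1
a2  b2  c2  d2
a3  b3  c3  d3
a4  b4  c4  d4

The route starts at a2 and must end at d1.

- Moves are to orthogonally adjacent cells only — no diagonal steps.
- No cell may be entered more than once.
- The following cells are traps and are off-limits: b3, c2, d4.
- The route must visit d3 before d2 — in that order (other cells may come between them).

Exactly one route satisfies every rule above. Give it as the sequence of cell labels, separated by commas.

a2, a3, a4, b4, c4, c3, d3, d2, d1

The waypoints must appear in the order d3, d2, with no cell reused.
Route from a2: 2× down (reaching a4), 2× right (reaching c4), up to c3, right to d3, 2× up (reaching d1) — 8 moves in all.
Check: order respected (d3 at step 6, d2 at step 7).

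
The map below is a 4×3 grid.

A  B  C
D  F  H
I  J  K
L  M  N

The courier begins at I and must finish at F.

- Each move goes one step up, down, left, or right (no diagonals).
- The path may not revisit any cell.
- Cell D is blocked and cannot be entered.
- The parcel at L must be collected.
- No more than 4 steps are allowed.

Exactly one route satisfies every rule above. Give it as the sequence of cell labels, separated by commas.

I, L, M, J, F

The 4-move cap with required stops at L leaves no slack for detours.
Route from I: down 1 to L, right 1 to M, up 2 to F — 4 moves in all.
Check: all required cells visited; 4 ≤ 4 moves.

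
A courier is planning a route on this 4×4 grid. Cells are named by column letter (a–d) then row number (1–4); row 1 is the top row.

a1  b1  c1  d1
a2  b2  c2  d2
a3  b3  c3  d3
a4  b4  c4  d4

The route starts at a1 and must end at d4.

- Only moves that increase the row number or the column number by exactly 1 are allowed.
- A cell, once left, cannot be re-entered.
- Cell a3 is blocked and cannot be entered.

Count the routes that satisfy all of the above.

A right/down-only route from a1 to d4 makes exactly 3 down-moves and 3 right-moves in some order.
With no other constraints that would be C(6,3) = 20 routes.
Subtract routes through each blocked cell (inclusion–exclusion for overlaps): − through a3: 4 → 16.
That gives 16 routes.

16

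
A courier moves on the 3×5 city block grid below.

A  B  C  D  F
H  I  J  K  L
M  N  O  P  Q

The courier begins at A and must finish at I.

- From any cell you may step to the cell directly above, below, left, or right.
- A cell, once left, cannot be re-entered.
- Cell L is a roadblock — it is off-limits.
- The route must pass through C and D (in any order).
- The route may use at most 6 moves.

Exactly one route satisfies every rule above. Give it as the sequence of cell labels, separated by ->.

Any route must reach C and D and still end at I within 6 moves, so the order of the required stops is forced.
Route from A: right 3 to D, down 1 to K, left 2 to I — 6 moves in all.
Check: all required cells visited; 6 ≤ 6 moves.

A -> B -> C -> D -> K -> J -> I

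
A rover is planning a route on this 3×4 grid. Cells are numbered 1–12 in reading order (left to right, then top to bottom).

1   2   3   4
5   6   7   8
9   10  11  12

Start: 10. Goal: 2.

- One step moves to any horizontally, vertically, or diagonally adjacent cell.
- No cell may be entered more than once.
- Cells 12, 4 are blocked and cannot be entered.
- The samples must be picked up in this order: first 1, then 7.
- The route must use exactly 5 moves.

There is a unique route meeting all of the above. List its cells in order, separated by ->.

10 -> 5 -> 1 -> 6 -> 7 -> 2

The waypoints must appear in the order 1, 7, with no cell reused.
Route from 10: up-left to 5, up to 1, down-right to 6, right to 7, up-left to 2 — 5 moves in all.
Check: order respected (1 at step 2, 7 at step 4); 5 moves as required.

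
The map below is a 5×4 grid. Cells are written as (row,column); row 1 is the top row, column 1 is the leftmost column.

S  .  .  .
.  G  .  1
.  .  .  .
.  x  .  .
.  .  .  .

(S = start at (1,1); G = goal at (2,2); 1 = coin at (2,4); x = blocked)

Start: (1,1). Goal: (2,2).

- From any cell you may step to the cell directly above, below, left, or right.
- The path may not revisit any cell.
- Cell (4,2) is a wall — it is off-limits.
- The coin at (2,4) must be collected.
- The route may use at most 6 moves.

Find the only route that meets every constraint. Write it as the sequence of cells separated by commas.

The 6-move cap with required stops at (2,4) leaves no slack for detours.
Route from (1,1): right 3 to (1,4), down 1 to (2,4), left 2 to (2,2) — 6 moves in all.
Check: all required cells visited; 6 ≤ 6 moves.

(1,1), (1,2), (1,3), (1,4), (2,4), (2,3), (2,2)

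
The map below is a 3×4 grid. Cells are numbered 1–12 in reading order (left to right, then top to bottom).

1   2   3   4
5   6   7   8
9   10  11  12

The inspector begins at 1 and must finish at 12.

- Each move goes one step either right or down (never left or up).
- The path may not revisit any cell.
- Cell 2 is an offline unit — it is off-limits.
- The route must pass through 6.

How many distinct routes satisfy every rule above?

A right/down-only route from 1 to 12 makes exactly 2 down-moves and 3 right-moves in some order.
With no other constraints that would be C(5,2) = 10 routes.
Split at 6 and multiply the segment counts (each segment already excludes blocked cells): 1→6: 1; 6→12: 3; product = 3.
That gives 3 routes.

3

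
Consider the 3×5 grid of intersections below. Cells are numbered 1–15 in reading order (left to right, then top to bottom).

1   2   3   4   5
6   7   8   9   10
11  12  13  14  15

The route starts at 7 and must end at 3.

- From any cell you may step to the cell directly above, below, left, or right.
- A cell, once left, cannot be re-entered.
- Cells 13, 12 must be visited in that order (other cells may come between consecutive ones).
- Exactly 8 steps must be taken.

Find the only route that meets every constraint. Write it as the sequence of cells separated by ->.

7 -> 8 -> 13 -> 12 -> 11 -> 6 -> 1 -> 2 -> 3

The waypoints must appear in the order 13, 12, with no cell reused.
Route from 7: right 1 to 8, down 1 to 13, left 2 to 11, up 2 to 1, right 2 to 3 — 8 moves in all.
Check: order respected (13 at step 2, 12 at step 3); 8 moves as required.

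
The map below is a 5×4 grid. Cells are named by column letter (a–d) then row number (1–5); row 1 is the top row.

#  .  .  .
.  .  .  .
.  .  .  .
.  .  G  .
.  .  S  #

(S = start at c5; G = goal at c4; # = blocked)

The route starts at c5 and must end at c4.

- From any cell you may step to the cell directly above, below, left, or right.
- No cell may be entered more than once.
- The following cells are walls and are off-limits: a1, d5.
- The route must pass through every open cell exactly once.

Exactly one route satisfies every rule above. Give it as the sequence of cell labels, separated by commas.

Need to visit all 18 open cells exactly once, starting at c5 and ending at c4.
Cell d1 has only two open neighbours (d2 and c1), so the path must pass straight through it: one of those is the cell it's entered from and the other is where it exits.
Route from c5: left 2 to a5, up 1 to a4, right 1 to b4, up 1 to b3, left 1 to a3, up 1 to a2, right 1 to b2, up 1 to b1, right 2 to d1, down 1 to d2, left 1 to c2, down 1 to c3, right 1 to d3, down 1 to d4, left 1 to c4 — 17 moves in all.
Check: all 18 open cells covered.

c5, b5, a5, a4, b4, b3, a3, a2, b2, b1, c1, d1, d2, c2, c3, d3, d4, c4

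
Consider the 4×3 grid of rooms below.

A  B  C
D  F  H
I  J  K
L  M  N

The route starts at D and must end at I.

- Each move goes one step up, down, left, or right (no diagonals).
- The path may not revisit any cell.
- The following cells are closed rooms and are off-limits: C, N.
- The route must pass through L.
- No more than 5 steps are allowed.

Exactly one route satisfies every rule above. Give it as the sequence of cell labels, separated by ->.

D -> F -> J -> M -> L -> I

The 5-move cap with required stops at L leaves no slack for detours.
Route from D: right to F, 2× down (reaching M), left to L, up to I — 5 moves in all.
Check: all required cells visited; 5 ≤ 5 moves.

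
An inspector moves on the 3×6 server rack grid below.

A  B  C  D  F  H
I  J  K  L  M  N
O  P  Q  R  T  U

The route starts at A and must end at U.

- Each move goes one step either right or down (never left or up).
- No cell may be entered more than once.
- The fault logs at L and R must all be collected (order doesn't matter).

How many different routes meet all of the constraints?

4

A right/down-only route from A to U makes exactly 2 down-moves and 5 right-moves in some order.
With no other constraints that would be C(7,2) = 21 routes.
A monotone route can only reach the required cells in the order L, R, so split there and multiply the segment counts: A→L: 4; L→R: 1; R→U: 1; product = 4.
That gives 4 routes.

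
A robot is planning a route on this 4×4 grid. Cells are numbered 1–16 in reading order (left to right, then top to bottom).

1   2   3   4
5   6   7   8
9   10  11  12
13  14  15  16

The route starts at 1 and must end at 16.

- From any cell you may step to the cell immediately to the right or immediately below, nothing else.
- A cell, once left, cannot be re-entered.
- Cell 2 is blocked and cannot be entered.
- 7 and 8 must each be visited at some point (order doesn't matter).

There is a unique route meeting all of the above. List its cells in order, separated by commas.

Moves only go right or down, so the column and row indices never decrease.
Route from 1: down to 5, 3× right (reaching 8), 2× down (reaching 16) — 6 moves in all.
Check: all required cells visited.

1, 5, 6, 7, 8, 12, 16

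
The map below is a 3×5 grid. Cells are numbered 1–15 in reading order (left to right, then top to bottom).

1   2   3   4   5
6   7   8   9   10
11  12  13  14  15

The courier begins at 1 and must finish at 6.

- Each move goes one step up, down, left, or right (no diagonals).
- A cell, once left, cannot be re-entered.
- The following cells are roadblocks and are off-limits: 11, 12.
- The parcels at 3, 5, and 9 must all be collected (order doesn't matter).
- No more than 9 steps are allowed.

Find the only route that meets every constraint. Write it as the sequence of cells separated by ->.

1 -> 2 -> 3 -> 4 -> 5 -> 10 -> 9 -> 8 -> 7 -> 6

The budget equals the shortest possible length, so every move has to be on a shortest route through the required cells.
Route from 1: 4× right (reaching 5), down to 10, 4× left (reaching 6) — 9 moves in all.
Check: all required cells visited; 9 ≤ 9 moves.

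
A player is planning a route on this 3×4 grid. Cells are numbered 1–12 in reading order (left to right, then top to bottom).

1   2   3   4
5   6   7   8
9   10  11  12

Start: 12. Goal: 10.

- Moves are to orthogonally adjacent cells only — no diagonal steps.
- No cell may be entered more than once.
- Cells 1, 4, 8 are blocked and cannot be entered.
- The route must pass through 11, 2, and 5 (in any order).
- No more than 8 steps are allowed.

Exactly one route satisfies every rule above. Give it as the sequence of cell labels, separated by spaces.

Any route must reach 11, 2, and 5 and still end at 10 within 8 moves, so the order of the required stops is forced.
Route from 12: left 1 to 11, up 2 to 3, left 1 to 2, down 1 to 6, left 1 to 5, down 1 to 9, right 1 to 10 — 8 moves in all.
Check: all required cells visited; 8 ≤ 8 moves.

12 11 7 3 2 6 5 9 10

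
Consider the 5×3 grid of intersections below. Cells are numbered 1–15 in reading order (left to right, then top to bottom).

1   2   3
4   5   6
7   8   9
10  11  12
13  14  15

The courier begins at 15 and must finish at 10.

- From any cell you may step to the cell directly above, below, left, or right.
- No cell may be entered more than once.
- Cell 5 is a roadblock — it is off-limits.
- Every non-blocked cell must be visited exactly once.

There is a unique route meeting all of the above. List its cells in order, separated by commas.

Need to visit all 14 open cells exactly once, starting at 15 and ending at 10.
Cell 4 has only two open neighbours (1 and 7), so the path must pass straight through it: one of those is the cell it's entered from and the other is where it exits.
Route from 15: up 4 to 3, left 2 to 1, down 2 to 7, right 1 to 8, down 2 to 14, left 1 to 13, up 1 to 10 — 13 moves in all.
Check: all 14 open cells covered.

15, 12, 9, 6, 3, 2, 1, 4, 7, 8, 11, 14, 13, 10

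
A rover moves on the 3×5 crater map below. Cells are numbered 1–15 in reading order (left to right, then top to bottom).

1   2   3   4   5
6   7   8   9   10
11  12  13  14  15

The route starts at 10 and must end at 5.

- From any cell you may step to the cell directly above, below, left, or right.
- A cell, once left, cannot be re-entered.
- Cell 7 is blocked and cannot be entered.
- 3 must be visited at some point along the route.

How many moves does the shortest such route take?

Any route passes through 3 somewhere between 10 and 5. Summing Manhattan distances along the two legs (10 → 3 → 5) gives a lower bound of 3 + 2 = 5 moves.
A route of 5 moves achieves this: 10 → 9 → 8 → 3 → 4 → 5.
Since 5 matches the lower bound, it is optimal.

5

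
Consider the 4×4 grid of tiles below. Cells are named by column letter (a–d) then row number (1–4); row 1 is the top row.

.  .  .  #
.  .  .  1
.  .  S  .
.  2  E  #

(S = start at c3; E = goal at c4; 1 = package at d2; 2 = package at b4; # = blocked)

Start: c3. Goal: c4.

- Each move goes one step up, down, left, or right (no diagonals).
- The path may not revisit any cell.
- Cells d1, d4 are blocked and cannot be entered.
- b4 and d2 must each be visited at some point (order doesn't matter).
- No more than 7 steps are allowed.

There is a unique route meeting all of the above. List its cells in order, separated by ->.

c3 -> d3 -> d2 -> c2 -> b2 -> b3 -> b4 -> c4

The 7-move cap with required stops at b4, d2 leaves no slack for detours.
Route from c3: right 1 to d3, up 1 to d2, left 2 to b2, down 2 to b4, right 1 to c4 — 7 moves in all.
Check: all required cells visited; 7 ≤ 7 moves.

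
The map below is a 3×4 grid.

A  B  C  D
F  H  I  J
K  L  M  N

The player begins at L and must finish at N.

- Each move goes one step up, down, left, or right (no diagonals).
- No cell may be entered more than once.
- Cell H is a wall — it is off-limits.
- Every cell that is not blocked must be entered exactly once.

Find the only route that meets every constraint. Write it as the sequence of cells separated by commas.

L, K, F, A, B, C, D, J, I, M, N

Need to visit all 11 open cells exactly once, starting at L and ending at N.
Route from L: left 1 to K, up 2 to A, right 3 to D, down 1 to J, left 1 to I, down 1 to M, right 1 to N — 10 moves in all.
Check: all 11 open cells covered.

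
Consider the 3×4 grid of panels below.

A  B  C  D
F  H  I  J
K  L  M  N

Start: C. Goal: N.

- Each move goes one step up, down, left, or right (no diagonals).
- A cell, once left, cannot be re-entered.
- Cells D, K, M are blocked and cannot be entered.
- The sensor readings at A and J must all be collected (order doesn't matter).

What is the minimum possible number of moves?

Any route passes through A and J in some order between C and N. Summing Manhattan distances along each leg and taking the cheapest ordering (C → A → J → N) gives a lower bound of 2 + 4 + 1 = 7 moves.
A route of 7 moves achieves this: C → B → A → F → H → I → J → N.
Since 7 matches the lower bound, it is optimal.

7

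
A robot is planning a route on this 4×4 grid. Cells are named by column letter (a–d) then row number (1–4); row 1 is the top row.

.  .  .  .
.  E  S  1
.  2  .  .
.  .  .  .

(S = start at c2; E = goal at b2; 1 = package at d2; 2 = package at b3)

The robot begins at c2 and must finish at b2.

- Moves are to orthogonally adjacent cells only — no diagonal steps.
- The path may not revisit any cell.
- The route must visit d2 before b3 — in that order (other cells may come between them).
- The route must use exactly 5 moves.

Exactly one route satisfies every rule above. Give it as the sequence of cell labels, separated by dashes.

The waypoints must appear in the order d2, b3, with no cell reused.
Route from c2: right to d2, down to d3, 2× left (reaching b3), up to b2 — 5 moves in all.
Check: order respected (1 at step 1, 2 at step 4); 5 moves as required.

c2 - d2 - d3 - c3 - b3 - b2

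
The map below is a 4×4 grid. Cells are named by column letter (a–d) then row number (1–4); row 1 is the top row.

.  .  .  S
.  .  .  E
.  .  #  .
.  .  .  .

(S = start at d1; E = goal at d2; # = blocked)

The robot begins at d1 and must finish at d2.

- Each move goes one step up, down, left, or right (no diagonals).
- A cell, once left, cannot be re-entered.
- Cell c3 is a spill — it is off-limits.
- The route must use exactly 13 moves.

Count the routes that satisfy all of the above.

Need simple routes of exactly 13 moves from d1 to d2 (Manhattan distance 1, so 6 moves are spent on a detour and 6 undoing it).
Enumerating: d1 c1 c2 b2 b1 a1 a2 a3 a4 b4 c4 d4 d3 d2 | d1 c1 c2 b2 b1 a1 a2 a3 b3 b4 c4 d4 d3 d2 | d1 c1 b1 a1 a2 b2 b3 a3 a4 b4 c4 d4 d3 d2.
That gives 3 routes.

3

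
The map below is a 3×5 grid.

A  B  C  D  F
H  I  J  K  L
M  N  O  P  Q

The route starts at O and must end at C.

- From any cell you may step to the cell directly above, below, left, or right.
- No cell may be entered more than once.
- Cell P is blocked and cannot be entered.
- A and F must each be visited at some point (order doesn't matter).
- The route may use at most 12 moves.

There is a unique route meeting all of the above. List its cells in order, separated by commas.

O, N, M, H, A, B, I, J, K, L, F, D, C

The budget equals the shortest possible length, so every move has to be on a shortest route through the required cells.
Route from O: 2× left (reaching M), 2× up (reaching A), right to B, down to I, 3× right (reaching L), up to F, 2× left (reaching C) — 12 moves in all.
Check: all required cells visited; 12 ≤ 12 moves.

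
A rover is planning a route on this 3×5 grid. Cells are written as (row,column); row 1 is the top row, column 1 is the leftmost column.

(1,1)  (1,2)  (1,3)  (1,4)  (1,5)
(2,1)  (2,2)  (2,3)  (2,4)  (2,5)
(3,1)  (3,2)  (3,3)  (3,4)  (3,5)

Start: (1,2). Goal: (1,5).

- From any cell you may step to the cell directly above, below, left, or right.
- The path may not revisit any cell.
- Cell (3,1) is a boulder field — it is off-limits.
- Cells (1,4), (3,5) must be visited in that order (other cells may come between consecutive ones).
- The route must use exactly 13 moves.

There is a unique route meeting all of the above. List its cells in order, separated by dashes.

(1,2) - (1,1) - (2,1) - (2,2) - (3,2) - (3,3) - (2,3) - (1,3) - (1,4) - (2,4) - (3,4) - (3,5) - (2,5) - (1,5)

The waypoints must appear in the order (1,4), (3,5), with no cell reused.
Route from (1,2): left 1 to (1,1), down 1 to (2,1), right 1 to (2,2), down 1 to (3,2), right 1 to (3,3), up 2 to (1,3), right 1 to (1,4), down 2 to (3,4), right 1 to (3,5), up 2 to (1,5) — 13 moves in all.
Check: order respected ((1,4) at step 8, (3,5) at step 11); 13 moves as required.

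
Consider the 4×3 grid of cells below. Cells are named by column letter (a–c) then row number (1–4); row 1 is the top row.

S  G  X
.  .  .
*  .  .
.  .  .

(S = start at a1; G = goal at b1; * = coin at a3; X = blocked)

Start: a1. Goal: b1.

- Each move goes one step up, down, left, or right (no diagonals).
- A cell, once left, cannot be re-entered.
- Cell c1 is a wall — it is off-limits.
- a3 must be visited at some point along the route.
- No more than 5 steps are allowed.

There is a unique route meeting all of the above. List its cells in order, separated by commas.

The budget equals the shortest possible length, so every move has to be on a shortest route through the required cells.
Route from a1: down 2 to a3, right 1 to b3, up 2 to b1 — 5 moves in all.
Check: all required cells visited; 5 ≤ 5 moves.

a1, a2, a3, b3, b2, b1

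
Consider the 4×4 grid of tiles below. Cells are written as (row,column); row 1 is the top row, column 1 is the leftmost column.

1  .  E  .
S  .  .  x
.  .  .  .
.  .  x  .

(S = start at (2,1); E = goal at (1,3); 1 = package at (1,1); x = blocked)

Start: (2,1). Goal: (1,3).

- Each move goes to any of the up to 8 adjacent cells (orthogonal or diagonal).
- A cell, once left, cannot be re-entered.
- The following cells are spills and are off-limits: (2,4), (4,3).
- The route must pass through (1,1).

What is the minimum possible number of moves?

3

Any route passes through (1,1) somewhere between (2,1) and (1,3). Summing Chebyshev distances along the two legs ((2,1) → (1,1) → (1,3)) gives a lower bound of 1 + 2 = 3 moves.
A route of 3 moves achieves this: (2,1) → (1,1) → (1,2) → (1,3).
Since 3 matches the lower bound, it is optimal.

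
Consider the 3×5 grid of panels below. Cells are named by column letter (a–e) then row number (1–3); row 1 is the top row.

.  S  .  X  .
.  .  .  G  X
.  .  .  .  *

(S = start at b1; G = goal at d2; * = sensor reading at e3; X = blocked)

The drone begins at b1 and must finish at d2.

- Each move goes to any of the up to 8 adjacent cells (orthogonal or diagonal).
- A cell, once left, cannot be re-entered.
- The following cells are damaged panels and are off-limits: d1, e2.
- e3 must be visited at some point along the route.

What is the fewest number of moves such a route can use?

4

Any route passes through e3 somewhere between b1 and d2. Summing Chebyshev distances along the two legs (b1 → e3 → d2) gives a lower bound of 3 + 1 = 4 moves.
A route of 4 moves achieves this: b1 → c2 → d3 → e3 → d2.
Since 4 matches the lower bound, it is optimal.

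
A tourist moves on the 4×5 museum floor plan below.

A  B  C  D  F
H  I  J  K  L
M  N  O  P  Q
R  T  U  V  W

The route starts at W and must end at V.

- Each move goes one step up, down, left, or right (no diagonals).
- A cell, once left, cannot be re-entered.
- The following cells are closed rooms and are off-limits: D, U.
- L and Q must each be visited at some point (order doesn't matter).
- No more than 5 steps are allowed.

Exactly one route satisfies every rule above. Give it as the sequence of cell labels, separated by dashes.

W - Q - L - K - P - V

The 5-move cap with required stops at L, Q leaves no slack for detours.
Route from W: up 2 to L, left 1 to K, down 2 to V — 5 moves in all.
Check: all required cells visited; 5 ≤ 5 moves.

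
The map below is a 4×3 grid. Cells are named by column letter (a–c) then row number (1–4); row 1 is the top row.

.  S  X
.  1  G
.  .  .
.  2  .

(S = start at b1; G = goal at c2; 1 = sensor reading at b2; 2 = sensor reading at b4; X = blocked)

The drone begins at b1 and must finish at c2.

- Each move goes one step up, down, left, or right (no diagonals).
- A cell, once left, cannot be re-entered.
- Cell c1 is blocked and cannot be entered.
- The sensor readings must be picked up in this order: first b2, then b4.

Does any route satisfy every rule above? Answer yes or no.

One route that works: b1 → b2 → b3 → b4 → c4 → c3 → c2.

yes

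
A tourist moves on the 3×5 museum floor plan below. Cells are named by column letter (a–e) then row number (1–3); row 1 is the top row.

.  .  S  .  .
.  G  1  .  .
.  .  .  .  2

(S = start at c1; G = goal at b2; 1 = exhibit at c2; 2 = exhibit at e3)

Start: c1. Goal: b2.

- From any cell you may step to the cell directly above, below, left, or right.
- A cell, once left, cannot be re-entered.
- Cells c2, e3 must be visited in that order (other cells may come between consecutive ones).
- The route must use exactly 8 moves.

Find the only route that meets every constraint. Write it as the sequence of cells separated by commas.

The waypoints must appear in the order c2, e3, with no cell reused.
Route from c1: down 1 to c2, right 2 to e2, down 1 to e3, left 3 to b3, up 1 to b2 — 8 moves in all.
Check: order respected (1 at step 1, 2 at step 4); 8 moves as required.

c1, c2, d2, e2, e3, d3, c3, b3, b2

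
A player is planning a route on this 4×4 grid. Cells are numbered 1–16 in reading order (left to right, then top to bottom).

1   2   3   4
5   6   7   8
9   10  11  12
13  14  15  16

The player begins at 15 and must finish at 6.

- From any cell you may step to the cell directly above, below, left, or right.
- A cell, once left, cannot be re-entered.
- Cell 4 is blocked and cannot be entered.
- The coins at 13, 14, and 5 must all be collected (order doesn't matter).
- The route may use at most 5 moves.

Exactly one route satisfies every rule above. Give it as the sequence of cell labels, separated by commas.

The 5-move cap with required stops at 13, 14, 5 leaves no slack for detours.
Route from 15: left 2 to 13, up 2 to 5, right 1 to 6 — 5 moves in all.
Check: all required cells visited; 5 ≤ 5 moves.

15, 14, 13, 9, 5, 6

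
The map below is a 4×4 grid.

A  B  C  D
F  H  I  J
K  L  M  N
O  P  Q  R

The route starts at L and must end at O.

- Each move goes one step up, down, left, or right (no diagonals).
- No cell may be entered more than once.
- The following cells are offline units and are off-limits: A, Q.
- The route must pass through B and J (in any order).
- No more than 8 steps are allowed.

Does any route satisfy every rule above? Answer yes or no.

no

Even ignoring the no-revisit rule, getting from L to O, taking the cheapest ordering L → J → B → O needs at least 3 + 3 + 4 = 10 moves (Manhattan distance per leg), which exceeds the 8-move limit.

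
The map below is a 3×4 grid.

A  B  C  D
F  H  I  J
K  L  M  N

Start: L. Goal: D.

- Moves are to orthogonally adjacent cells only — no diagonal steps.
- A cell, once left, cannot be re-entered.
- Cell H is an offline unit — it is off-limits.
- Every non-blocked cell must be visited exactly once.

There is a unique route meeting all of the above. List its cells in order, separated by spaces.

L K F A B C I M N J D

Need to visit all 11 open cells exactly once, starting at L and ending at D.
Cell K has only two open neighbours (F and L), so the path must pass straight through it: one of those is the cell it's entered from and the other is where it exits.
Route from L: left 1 to K, up 2 to A, right 2 to C, down 2 to M, right 1 to N, up 2 to D — 10 moves in all.
Check: all 11 open cells covered.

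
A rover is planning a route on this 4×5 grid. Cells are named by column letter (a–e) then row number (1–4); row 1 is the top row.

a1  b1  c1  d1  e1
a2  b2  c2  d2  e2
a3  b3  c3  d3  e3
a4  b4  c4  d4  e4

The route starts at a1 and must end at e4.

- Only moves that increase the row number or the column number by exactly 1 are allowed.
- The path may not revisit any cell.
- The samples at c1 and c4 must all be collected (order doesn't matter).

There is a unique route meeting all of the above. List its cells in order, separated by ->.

Moves only go right or down, so the column and row indices never decrease.
Route from a1: right 2 to c1, down 3 to c4, right 2 to e4 — 7 moves in all.
Check: all required cells visited.

a1 -> b1 -> c1 -> c2 -> c3 -> c4 -> d4 -> e4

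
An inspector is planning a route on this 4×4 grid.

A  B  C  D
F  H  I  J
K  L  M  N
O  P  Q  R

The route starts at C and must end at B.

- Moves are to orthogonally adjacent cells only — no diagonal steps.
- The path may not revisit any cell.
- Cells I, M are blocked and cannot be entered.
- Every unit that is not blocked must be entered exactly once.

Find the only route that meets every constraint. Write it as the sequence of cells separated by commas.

C, D, J, N, R, Q, P, O, K, L, H, F, A, B

Need to visit all 14 open cells exactly once, starting at C and ending at B.
Cell R has only two open neighbours (N and Q), so the path must pass straight through it: one of those is the cell it's entered from and the other is where it exits.
Route from C: right 1 to D, down 3 to R, left 3 to O, up 1 to K, right 1 to L, up 1 to H, left 1 to F, up 1 to A, right 1 to B — 13 moves in all.
Check: all 14 open cells covered.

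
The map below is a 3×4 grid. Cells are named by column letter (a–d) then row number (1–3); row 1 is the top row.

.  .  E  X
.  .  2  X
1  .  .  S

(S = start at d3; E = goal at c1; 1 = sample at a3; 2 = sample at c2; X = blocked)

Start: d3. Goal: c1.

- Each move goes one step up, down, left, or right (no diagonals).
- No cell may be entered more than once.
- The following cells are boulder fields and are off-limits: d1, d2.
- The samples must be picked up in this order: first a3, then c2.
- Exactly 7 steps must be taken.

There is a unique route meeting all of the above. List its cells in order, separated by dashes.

d3 - c3 - b3 - a3 - a2 - b2 - c2 - c1

The waypoints must appear in the order a3, c2, with no cell reused.
Route from d3: left 3 to a3, up 1 to a2, right 2 to c2, up 1 to c1 — 7 moves in all.
Check: order respected (1 at step 3, 2 at step 6); 7 moves as required.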